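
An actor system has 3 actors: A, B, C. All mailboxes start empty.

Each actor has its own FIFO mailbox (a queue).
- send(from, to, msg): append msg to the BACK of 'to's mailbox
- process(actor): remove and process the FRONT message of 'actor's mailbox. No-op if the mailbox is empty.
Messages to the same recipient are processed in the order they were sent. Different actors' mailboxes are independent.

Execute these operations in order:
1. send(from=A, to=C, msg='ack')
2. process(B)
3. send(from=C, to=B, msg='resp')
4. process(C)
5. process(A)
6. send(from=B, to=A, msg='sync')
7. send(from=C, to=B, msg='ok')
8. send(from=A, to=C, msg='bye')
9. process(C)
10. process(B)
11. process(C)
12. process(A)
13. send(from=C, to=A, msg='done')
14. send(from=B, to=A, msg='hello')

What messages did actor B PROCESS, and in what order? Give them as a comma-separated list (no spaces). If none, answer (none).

Answer: resp

Derivation:
After 1 (send(from=A, to=C, msg='ack')): A:[] B:[] C:[ack]
After 2 (process(B)): A:[] B:[] C:[ack]
After 3 (send(from=C, to=B, msg='resp')): A:[] B:[resp] C:[ack]
After 4 (process(C)): A:[] B:[resp] C:[]
After 5 (process(A)): A:[] B:[resp] C:[]
After 6 (send(from=B, to=A, msg='sync')): A:[sync] B:[resp] C:[]
After 7 (send(from=C, to=B, msg='ok')): A:[sync] B:[resp,ok] C:[]
After 8 (send(from=A, to=C, msg='bye')): A:[sync] B:[resp,ok] C:[bye]
After 9 (process(C)): A:[sync] B:[resp,ok] C:[]
After 10 (process(B)): A:[sync] B:[ok] C:[]
After 11 (process(C)): A:[sync] B:[ok] C:[]
After 12 (process(A)): A:[] B:[ok] C:[]
After 13 (send(from=C, to=A, msg='done')): A:[done] B:[ok] C:[]
After 14 (send(from=B, to=A, msg='hello')): A:[done,hello] B:[ok] C:[]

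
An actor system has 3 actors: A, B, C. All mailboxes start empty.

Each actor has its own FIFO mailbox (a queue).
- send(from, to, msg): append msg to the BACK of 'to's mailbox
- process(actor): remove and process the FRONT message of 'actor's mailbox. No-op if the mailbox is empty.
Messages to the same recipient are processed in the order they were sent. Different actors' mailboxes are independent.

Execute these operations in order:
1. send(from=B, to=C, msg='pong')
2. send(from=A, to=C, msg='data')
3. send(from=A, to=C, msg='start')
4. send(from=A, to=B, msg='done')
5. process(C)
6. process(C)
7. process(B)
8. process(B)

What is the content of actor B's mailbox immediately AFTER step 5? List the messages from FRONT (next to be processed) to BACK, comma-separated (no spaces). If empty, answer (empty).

After 1 (send(from=B, to=C, msg='pong')): A:[] B:[] C:[pong]
After 2 (send(from=A, to=C, msg='data')): A:[] B:[] C:[pong,data]
After 3 (send(from=A, to=C, msg='start')): A:[] B:[] C:[pong,data,start]
After 4 (send(from=A, to=B, msg='done')): A:[] B:[done] C:[pong,data,start]
After 5 (process(C)): A:[] B:[done] C:[data,start]

done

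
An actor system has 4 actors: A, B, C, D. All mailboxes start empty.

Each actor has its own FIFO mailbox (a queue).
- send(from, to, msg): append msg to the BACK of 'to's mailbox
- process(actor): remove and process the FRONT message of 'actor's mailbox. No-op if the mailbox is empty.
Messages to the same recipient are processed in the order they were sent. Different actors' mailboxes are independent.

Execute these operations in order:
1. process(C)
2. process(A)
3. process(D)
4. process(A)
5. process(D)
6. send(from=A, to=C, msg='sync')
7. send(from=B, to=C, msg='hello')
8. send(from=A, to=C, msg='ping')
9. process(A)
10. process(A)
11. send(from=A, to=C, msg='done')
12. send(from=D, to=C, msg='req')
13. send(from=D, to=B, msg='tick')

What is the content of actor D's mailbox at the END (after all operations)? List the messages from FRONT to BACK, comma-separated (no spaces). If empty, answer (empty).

Answer: (empty)

Derivation:
After 1 (process(C)): A:[] B:[] C:[] D:[]
After 2 (process(A)): A:[] B:[] C:[] D:[]
After 3 (process(D)): A:[] B:[] C:[] D:[]
After 4 (process(A)): A:[] B:[] C:[] D:[]
After 5 (process(D)): A:[] B:[] C:[] D:[]
After 6 (send(from=A, to=C, msg='sync')): A:[] B:[] C:[sync] D:[]
After 7 (send(from=B, to=C, msg='hello')): A:[] B:[] C:[sync,hello] D:[]
After 8 (send(from=A, to=C, msg='ping')): A:[] B:[] C:[sync,hello,ping] D:[]
After 9 (process(A)): A:[] B:[] C:[sync,hello,ping] D:[]
After 10 (process(A)): A:[] B:[] C:[sync,hello,ping] D:[]
After 11 (send(from=A, to=C, msg='done')): A:[] B:[] C:[sync,hello,ping,done] D:[]
After 12 (send(from=D, to=C, msg='req')): A:[] B:[] C:[sync,hello,ping,done,req] D:[]
After 13 (send(from=D, to=B, msg='tick')): A:[] B:[tick] C:[sync,hello,ping,done,req] D:[]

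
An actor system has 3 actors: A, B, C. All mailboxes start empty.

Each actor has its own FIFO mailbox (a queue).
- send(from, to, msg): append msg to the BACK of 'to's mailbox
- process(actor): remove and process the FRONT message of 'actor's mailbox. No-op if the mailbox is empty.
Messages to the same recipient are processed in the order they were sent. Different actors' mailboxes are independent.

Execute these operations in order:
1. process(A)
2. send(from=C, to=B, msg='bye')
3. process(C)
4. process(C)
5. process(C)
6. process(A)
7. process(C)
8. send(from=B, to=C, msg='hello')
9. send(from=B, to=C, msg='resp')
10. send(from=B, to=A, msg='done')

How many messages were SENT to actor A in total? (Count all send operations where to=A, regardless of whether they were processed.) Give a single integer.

Answer: 1

Derivation:
After 1 (process(A)): A:[] B:[] C:[]
After 2 (send(from=C, to=B, msg='bye')): A:[] B:[bye] C:[]
After 3 (process(C)): A:[] B:[bye] C:[]
After 4 (process(C)): A:[] B:[bye] C:[]
After 5 (process(C)): A:[] B:[bye] C:[]
After 6 (process(A)): A:[] B:[bye] C:[]
After 7 (process(C)): A:[] B:[bye] C:[]
After 8 (send(from=B, to=C, msg='hello')): A:[] B:[bye] C:[hello]
After 9 (send(from=B, to=C, msg='resp')): A:[] B:[bye] C:[hello,resp]
After 10 (send(from=B, to=A, msg='done')): A:[done] B:[bye] C:[hello,resp]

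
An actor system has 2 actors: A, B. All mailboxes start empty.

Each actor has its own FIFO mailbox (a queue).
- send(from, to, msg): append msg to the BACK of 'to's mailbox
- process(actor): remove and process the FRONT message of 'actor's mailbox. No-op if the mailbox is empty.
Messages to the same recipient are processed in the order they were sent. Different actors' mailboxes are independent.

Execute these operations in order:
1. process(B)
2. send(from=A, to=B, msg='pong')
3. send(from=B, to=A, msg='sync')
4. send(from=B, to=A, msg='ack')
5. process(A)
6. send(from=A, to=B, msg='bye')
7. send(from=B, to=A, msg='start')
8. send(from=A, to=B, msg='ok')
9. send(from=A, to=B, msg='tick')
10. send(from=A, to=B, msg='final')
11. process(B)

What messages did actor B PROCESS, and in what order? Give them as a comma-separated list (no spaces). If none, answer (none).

Answer: pong

Derivation:
After 1 (process(B)): A:[] B:[]
After 2 (send(from=A, to=B, msg='pong')): A:[] B:[pong]
After 3 (send(from=B, to=A, msg='sync')): A:[sync] B:[pong]
After 4 (send(from=B, to=A, msg='ack')): A:[sync,ack] B:[pong]
After 5 (process(A)): A:[ack] B:[pong]
After 6 (send(from=A, to=B, msg='bye')): A:[ack] B:[pong,bye]
After 7 (send(from=B, to=A, msg='start')): A:[ack,start] B:[pong,bye]
After 8 (send(from=A, to=B, msg='ok')): A:[ack,start] B:[pong,bye,ok]
After 9 (send(from=A, to=B, msg='tick')): A:[ack,start] B:[pong,bye,ok,tick]
After 10 (send(from=A, to=B, msg='final')): A:[ack,start] B:[pong,bye,ok,tick,final]
After 11 (process(B)): A:[ack,start] B:[bye,ok,tick,final]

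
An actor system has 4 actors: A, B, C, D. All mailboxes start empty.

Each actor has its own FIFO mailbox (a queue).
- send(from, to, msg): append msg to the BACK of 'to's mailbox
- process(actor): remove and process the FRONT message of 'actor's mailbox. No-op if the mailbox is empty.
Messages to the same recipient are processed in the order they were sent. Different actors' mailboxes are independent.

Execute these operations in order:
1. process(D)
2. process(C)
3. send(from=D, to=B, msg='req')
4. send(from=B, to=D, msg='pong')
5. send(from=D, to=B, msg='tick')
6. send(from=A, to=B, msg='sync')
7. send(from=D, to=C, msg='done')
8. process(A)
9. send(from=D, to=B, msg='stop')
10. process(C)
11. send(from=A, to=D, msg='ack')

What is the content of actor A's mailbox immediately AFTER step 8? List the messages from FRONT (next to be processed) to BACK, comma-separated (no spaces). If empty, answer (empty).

After 1 (process(D)): A:[] B:[] C:[] D:[]
After 2 (process(C)): A:[] B:[] C:[] D:[]
After 3 (send(from=D, to=B, msg='req')): A:[] B:[req] C:[] D:[]
After 4 (send(from=B, to=D, msg='pong')): A:[] B:[req] C:[] D:[pong]
After 5 (send(from=D, to=B, msg='tick')): A:[] B:[req,tick] C:[] D:[pong]
After 6 (send(from=A, to=B, msg='sync')): A:[] B:[req,tick,sync] C:[] D:[pong]
After 7 (send(from=D, to=C, msg='done')): A:[] B:[req,tick,sync] C:[done] D:[pong]
After 8 (process(A)): A:[] B:[req,tick,sync] C:[done] D:[pong]

(empty)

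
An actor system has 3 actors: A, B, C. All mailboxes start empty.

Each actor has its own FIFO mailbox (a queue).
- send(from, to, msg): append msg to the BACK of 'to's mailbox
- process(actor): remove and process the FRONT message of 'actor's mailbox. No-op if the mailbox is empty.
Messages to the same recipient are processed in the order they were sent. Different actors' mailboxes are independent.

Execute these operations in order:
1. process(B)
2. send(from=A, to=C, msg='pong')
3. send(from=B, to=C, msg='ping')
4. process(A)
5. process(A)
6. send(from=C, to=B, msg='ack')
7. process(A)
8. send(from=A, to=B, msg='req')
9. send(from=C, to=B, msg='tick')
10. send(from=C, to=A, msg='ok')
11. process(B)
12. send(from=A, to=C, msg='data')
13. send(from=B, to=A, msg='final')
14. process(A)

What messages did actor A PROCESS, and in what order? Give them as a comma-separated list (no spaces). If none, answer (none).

After 1 (process(B)): A:[] B:[] C:[]
After 2 (send(from=A, to=C, msg='pong')): A:[] B:[] C:[pong]
After 3 (send(from=B, to=C, msg='ping')): A:[] B:[] C:[pong,ping]
After 4 (process(A)): A:[] B:[] C:[pong,ping]
After 5 (process(A)): A:[] B:[] C:[pong,ping]
After 6 (send(from=C, to=B, msg='ack')): A:[] B:[ack] C:[pong,ping]
After 7 (process(A)): A:[] B:[ack] C:[pong,ping]
After 8 (send(from=A, to=B, msg='req')): A:[] B:[ack,req] C:[pong,ping]
After 9 (send(from=C, to=B, msg='tick')): A:[] B:[ack,req,tick] C:[pong,ping]
After 10 (send(from=C, to=A, msg='ok')): A:[ok] B:[ack,req,tick] C:[pong,ping]
After 11 (process(B)): A:[ok] B:[req,tick] C:[pong,ping]
After 12 (send(from=A, to=C, msg='data')): A:[ok] B:[req,tick] C:[pong,ping,data]
After 13 (send(from=B, to=A, msg='final')): A:[ok,final] B:[req,tick] C:[pong,ping,data]
After 14 (process(A)): A:[final] B:[req,tick] C:[pong,ping,data]

Answer: ok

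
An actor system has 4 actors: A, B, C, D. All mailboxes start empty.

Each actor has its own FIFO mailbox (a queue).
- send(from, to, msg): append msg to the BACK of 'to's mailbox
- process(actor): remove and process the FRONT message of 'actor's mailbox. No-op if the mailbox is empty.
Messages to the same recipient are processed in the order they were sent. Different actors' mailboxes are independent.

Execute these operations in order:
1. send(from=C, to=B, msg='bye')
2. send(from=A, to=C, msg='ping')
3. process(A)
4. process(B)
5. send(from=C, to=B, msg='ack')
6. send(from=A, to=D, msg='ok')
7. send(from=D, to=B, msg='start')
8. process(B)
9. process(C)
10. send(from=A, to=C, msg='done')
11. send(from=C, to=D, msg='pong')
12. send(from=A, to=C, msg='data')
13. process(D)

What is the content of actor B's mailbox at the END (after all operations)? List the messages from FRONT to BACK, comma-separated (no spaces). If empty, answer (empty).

After 1 (send(from=C, to=B, msg='bye')): A:[] B:[bye] C:[] D:[]
After 2 (send(from=A, to=C, msg='ping')): A:[] B:[bye] C:[ping] D:[]
After 3 (process(A)): A:[] B:[bye] C:[ping] D:[]
After 4 (process(B)): A:[] B:[] C:[ping] D:[]
After 5 (send(from=C, to=B, msg='ack')): A:[] B:[ack] C:[ping] D:[]
After 6 (send(from=A, to=D, msg='ok')): A:[] B:[ack] C:[ping] D:[ok]
After 7 (send(from=D, to=B, msg='start')): A:[] B:[ack,start] C:[ping] D:[ok]
After 8 (process(B)): A:[] B:[start] C:[ping] D:[ok]
After 9 (process(C)): A:[] B:[start] C:[] D:[ok]
After 10 (send(from=A, to=C, msg='done')): A:[] B:[start] C:[done] D:[ok]
After 11 (send(from=C, to=D, msg='pong')): A:[] B:[start] C:[done] D:[ok,pong]
After 12 (send(from=A, to=C, msg='data')): A:[] B:[start] C:[done,data] D:[ok,pong]
After 13 (process(D)): A:[] B:[start] C:[done,data] D:[pong]

Answer: start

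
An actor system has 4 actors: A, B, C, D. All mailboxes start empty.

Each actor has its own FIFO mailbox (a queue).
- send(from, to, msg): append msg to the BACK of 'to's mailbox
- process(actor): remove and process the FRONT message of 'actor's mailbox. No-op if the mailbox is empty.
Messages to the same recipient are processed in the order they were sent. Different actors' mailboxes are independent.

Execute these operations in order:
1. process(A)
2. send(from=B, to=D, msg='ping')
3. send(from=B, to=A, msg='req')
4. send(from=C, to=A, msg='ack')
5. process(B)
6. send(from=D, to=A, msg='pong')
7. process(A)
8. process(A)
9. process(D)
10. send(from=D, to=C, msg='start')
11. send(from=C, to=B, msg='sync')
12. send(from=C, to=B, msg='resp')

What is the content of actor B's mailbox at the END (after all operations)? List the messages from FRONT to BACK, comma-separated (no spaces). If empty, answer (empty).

After 1 (process(A)): A:[] B:[] C:[] D:[]
After 2 (send(from=B, to=D, msg='ping')): A:[] B:[] C:[] D:[ping]
After 3 (send(from=B, to=A, msg='req')): A:[req] B:[] C:[] D:[ping]
After 4 (send(from=C, to=A, msg='ack')): A:[req,ack] B:[] C:[] D:[ping]
After 5 (process(B)): A:[req,ack] B:[] C:[] D:[ping]
After 6 (send(from=D, to=A, msg='pong')): A:[req,ack,pong] B:[] C:[] D:[ping]
After 7 (process(A)): A:[ack,pong] B:[] C:[] D:[ping]
After 8 (process(A)): A:[pong] B:[] C:[] D:[ping]
After 9 (process(D)): A:[pong] B:[] C:[] D:[]
After 10 (send(from=D, to=C, msg='start')): A:[pong] B:[] C:[start] D:[]
After 11 (send(from=C, to=B, msg='sync')): A:[pong] B:[sync] C:[start] D:[]
After 12 (send(from=C, to=B, msg='resp')): A:[pong] B:[sync,resp] C:[start] D:[]

Answer: sync,resp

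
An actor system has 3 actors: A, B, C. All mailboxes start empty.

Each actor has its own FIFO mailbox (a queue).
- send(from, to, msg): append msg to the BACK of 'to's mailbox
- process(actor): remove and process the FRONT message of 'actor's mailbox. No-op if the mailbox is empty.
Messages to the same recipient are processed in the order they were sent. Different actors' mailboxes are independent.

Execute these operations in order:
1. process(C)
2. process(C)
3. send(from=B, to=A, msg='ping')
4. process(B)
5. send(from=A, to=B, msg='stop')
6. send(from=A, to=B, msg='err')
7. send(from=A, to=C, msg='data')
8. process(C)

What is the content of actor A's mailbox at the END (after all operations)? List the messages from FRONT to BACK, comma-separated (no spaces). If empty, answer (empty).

After 1 (process(C)): A:[] B:[] C:[]
After 2 (process(C)): A:[] B:[] C:[]
After 3 (send(from=B, to=A, msg='ping')): A:[ping] B:[] C:[]
After 4 (process(B)): A:[ping] B:[] C:[]
After 5 (send(from=A, to=B, msg='stop')): A:[ping] B:[stop] C:[]
After 6 (send(from=A, to=B, msg='err')): A:[ping] B:[stop,err] C:[]
After 7 (send(from=A, to=C, msg='data')): A:[ping] B:[stop,err] C:[data]
After 8 (process(C)): A:[ping] B:[stop,err] C:[]

Answer: ping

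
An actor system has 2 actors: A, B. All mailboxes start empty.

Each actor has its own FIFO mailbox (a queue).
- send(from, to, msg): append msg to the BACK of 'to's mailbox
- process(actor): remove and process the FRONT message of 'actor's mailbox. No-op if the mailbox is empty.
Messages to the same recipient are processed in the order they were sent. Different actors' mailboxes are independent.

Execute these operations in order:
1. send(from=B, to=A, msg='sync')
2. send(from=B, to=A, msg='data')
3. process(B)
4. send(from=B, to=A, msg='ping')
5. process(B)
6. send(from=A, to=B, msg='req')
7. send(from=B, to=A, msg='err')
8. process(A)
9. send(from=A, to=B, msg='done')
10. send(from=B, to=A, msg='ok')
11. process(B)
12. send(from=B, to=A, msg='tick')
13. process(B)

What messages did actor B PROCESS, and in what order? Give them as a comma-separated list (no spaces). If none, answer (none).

Answer: req,done

Derivation:
After 1 (send(from=B, to=A, msg='sync')): A:[sync] B:[]
After 2 (send(from=B, to=A, msg='data')): A:[sync,data] B:[]
After 3 (process(B)): A:[sync,data] B:[]
After 4 (send(from=B, to=A, msg='ping')): A:[sync,data,ping] B:[]
After 5 (process(B)): A:[sync,data,ping] B:[]
After 6 (send(from=A, to=B, msg='req')): A:[sync,data,ping] B:[req]
After 7 (send(from=B, to=A, msg='err')): A:[sync,data,ping,err] B:[req]
After 8 (process(A)): A:[data,ping,err] B:[req]
After 9 (send(from=A, to=B, msg='done')): A:[data,ping,err] B:[req,done]
After 10 (send(from=B, to=A, msg='ok')): A:[data,ping,err,ok] B:[req,done]
After 11 (process(B)): A:[data,ping,err,ok] B:[done]
After 12 (send(from=B, to=A, msg='tick')): A:[data,ping,err,ok,tick] B:[done]
After 13 (process(B)): A:[data,ping,err,ok,tick] B:[]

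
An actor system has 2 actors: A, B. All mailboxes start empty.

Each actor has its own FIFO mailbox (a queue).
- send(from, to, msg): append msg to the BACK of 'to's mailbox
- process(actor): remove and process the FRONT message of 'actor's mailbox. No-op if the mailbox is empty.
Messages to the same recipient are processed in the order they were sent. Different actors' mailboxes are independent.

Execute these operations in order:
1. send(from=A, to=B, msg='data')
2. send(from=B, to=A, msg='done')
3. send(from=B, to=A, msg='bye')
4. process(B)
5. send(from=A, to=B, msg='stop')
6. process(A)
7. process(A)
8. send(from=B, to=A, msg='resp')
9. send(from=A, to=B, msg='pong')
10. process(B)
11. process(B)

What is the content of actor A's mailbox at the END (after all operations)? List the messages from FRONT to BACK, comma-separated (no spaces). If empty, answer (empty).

Answer: resp

Derivation:
After 1 (send(from=A, to=B, msg='data')): A:[] B:[data]
After 2 (send(from=B, to=A, msg='done')): A:[done] B:[data]
After 3 (send(from=B, to=A, msg='bye')): A:[done,bye] B:[data]
After 4 (process(B)): A:[done,bye] B:[]
After 5 (send(from=A, to=B, msg='stop')): A:[done,bye] B:[stop]
After 6 (process(A)): A:[bye] B:[stop]
After 7 (process(A)): A:[] B:[stop]
After 8 (send(from=B, to=A, msg='resp')): A:[resp] B:[stop]
After 9 (send(from=A, to=B, msg='pong')): A:[resp] B:[stop,pong]
After 10 (process(B)): A:[resp] B:[pong]
After 11 (process(B)): A:[resp] B:[]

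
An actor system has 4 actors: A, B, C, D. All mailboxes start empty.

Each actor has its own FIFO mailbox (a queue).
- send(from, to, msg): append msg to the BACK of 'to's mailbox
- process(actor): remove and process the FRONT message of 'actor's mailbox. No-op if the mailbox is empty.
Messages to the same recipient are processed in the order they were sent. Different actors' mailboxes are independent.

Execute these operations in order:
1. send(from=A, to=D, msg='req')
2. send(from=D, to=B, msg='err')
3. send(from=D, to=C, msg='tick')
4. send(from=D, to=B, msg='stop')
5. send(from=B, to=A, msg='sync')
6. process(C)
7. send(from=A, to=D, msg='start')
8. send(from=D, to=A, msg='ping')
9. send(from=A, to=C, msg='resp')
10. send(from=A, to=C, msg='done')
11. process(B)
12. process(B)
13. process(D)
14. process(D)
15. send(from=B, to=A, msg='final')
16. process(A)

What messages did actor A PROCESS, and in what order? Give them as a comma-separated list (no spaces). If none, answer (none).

Answer: sync

Derivation:
After 1 (send(from=A, to=D, msg='req')): A:[] B:[] C:[] D:[req]
After 2 (send(from=D, to=B, msg='err')): A:[] B:[err] C:[] D:[req]
After 3 (send(from=D, to=C, msg='tick')): A:[] B:[err] C:[tick] D:[req]
After 4 (send(from=D, to=B, msg='stop')): A:[] B:[err,stop] C:[tick] D:[req]
After 5 (send(from=B, to=A, msg='sync')): A:[sync] B:[err,stop] C:[tick] D:[req]
After 6 (process(C)): A:[sync] B:[err,stop] C:[] D:[req]
After 7 (send(from=A, to=D, msg='start')): A:[sync] B:[err,stop] C:[] D:[req,start]
After 8 (send(from=D, to=A, msg='ping')): A:[sync,ping] B:[err,stop] C:[] D:[req,start]
After 9 (send(from=A, to=C, msg='resp')): A:[sync,ping] B:[err,stop] C:[resp] D:[req,start]
After 10 (send(from=A, to=C, msg='done')): A:[sync,ping] B:[err,stop] C:[resp,done] D:[req,start]
After 11 (process(B)): A:[sync,ping] B:[stop] C:[resp,done] D:[req,start]
After 12 (process(B)): A:[sync,ping] B:[] C:[resp,done] D:[req,start]
After 13 (process(D)): A:[sync,ping] B:[] C:[resp,done] D:[start]
After 14 (process(D)): A:[sync,ping] B:[] C:[resp,done] D:[]
After 15 (send(from=B, to=A, msg='final')): A:[sync,ping,final] B:[] C:[resp,done] D:[]
After 16 (process(A)): A:[ping,final] B:[] C:[resp,done] D:[]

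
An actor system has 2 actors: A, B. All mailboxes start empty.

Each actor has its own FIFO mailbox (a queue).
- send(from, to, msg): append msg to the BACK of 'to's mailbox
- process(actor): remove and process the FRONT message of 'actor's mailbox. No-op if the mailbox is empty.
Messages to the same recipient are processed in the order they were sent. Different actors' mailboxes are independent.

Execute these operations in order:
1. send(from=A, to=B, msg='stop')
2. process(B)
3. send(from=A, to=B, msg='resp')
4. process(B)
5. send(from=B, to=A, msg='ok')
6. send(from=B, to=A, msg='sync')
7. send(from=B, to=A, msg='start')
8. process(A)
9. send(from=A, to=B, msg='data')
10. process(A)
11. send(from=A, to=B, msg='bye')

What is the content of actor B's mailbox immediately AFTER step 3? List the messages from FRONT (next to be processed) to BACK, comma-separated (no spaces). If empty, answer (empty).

After 1 (send(from=A, to=B, msg='stop')): A:[] B:[stop]
After 2 (process(B)): A:[] B:[]
After 3 (send(from=A, to=B, msg='resp')): A:[] B:[resp]

resp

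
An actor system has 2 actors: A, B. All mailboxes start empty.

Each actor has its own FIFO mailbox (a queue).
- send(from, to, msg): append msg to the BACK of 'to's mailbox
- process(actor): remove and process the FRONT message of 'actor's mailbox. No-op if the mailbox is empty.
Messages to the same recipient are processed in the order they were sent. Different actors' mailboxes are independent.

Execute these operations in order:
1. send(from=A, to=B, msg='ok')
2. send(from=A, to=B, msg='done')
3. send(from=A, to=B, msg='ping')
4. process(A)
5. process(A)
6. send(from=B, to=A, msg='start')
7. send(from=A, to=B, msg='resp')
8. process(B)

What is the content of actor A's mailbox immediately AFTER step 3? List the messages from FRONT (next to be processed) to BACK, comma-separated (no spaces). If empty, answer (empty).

After 1 (send(from=A, to=B, msg='ok')): A:[] B:[ok]
After 2 (send(from=A, to=B, msg='done')): A:[] B:[ok,done]
After 3 (send(from=A, to=B, msg='ping')): A:[] B:[ok,done,ping]

(empty)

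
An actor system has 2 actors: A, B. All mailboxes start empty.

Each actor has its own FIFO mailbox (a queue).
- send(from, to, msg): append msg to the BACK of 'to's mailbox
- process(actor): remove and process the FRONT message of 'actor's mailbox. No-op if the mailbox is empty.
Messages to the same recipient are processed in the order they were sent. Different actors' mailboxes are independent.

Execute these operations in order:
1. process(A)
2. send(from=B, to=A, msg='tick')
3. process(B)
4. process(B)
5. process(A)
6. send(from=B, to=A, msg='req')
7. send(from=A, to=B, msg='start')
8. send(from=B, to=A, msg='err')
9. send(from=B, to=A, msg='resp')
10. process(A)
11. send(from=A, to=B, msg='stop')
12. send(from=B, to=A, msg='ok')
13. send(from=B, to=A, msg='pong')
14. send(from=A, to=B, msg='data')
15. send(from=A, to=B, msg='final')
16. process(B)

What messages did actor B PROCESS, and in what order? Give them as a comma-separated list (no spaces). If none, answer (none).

Answer: start

Derivation:
After 1 (process(A)): A:[] B:[]
After 2 (send(from=B, to=A, msg='tick')): A:[tick] B:[]
After 3 (process(B)): A:[tick] B:[]
After 4 (process(B)): A:[tick] B:[]
After 5 (process(A)): A:[] B:[]
After 6 (send(from=B, to=A, msg='req')): A:[req] B:[]
After 7 (send(from=A, to=B, msg='start')): A:[req] B:[start]
After 8 (send(from=B, to=A, msg='err')): A:[req,err] B:[start]
After 9 (send(from=B, to=A, msg='resp')): A:[req,err,resp] B:[start]
After 10 (process(A)): A:[err,resp] B:[start]
After 11 (send(from=A, to=B, msg='stop')): A:[err,resp] B:[start,stop]
After 12 (send(from=B, to=A, msg='ok')): A:[err,resp,ok] B:[start,stop]
After 13 (send(from=B, to=A, msg='pong')): A:[err,resp,ok,pong] B:[start,stop]
After 14 (send(from=A, to=B, msg='data')): A:[err,resp,ok,pong] B:[start,stop,data]
After 15 (send(from=A, to=B, msg='final')): A:[err,resp,ok,pong] B:[start,stop,data,final]
After 16 (process(B)): A:[err,resp,ok,pong] B:[stop,data,final]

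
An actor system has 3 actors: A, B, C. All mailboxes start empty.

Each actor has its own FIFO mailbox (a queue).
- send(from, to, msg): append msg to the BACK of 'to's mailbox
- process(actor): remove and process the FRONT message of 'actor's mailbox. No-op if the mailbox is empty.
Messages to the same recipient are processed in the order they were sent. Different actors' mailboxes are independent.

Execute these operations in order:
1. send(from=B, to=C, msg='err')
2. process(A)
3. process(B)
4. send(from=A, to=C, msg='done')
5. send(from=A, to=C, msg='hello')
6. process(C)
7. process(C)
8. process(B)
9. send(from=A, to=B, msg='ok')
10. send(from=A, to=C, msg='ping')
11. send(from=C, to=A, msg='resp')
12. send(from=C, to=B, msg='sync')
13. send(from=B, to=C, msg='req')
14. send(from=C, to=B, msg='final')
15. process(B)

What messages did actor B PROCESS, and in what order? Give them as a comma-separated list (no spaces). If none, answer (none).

After 1 (send(from=B, to=C, msg='err')): A:[] B:[] C:[err]
After 2 (process(A)): A:[] B:[] C:[err]
After 3 (process(B)): A:[] B:[] C:[err]
After 4 (send(from=A, to=C, msg='done')): A:[] B:[] C:[err,done]
After 5 (send(from=A, to=C, msg='hello')): A:[] B:[] C:[err,done,hello]
After 6 (process(C)): A:[] B:[] C:[done,hello]
After 7 (process(C)): A:[] B:[] C:[hello]
After 8 (process(B)): A:[] B:[] C:[hello]
After 9 (send(from=A, to=B, msg='ok')): A:[] B:[ok] C:[hello]
After 10 (send(from=A, to=C, msg='ping')): A:[] B:[ok] C:[hello,ping]
After 11 (send(from=C, to=A, msg='resp')): A:[resp] B:[ok] C:[hello,ping]
After 12 (send(from=C, to=B, msg='sync')): A:[resp] B:[ok,sync] C:[hello,ping]
After 13 (send(from=B, to=C, msg='req')): A:[resp] B:[ok,sync] C:[hello,ping,req]
After 14 (send(from=C, to=B, msg='final')): A:[resp] B:[ok,sync,final] C:[hello,ping,req]
After 15 (process(B)): A:[resp] B:[sync,final] C:[hello,ping,req]

Answer: ok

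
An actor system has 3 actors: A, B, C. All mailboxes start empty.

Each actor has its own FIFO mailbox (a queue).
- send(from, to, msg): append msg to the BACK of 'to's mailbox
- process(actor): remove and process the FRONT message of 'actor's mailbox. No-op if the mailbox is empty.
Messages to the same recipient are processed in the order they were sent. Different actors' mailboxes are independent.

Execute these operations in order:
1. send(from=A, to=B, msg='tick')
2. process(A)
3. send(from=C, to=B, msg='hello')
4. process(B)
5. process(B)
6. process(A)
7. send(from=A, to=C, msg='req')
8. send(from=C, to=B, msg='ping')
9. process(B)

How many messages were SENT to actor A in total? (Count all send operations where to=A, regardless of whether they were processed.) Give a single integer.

Answer: 0

Derivation:
After 1 (send(from=A, to=B, msg='tick')): A:[] B:[tick] C:[]
After 2 (process(A)): A:[] B:[tick] C:[]
After 3 (send(from=C, to=B, msg='hello')): A:[] B:[tick,hello] C:[]
After 4 (process(B)): A:[] B:[hello] C:[]
After 5 (process(B)): A:[] B:[] C:[]
After 6 (process(A)): A:[] B:[] C:[]
After 7 (send(from=A, to=C, msg='req')): A:[] B:[] C:[req]
After 8 (send(from=C, to=B, msg='ping')): A:[] B:[ping] C:[req]
After 9 (process(B)): A:[] B:[] C:[req]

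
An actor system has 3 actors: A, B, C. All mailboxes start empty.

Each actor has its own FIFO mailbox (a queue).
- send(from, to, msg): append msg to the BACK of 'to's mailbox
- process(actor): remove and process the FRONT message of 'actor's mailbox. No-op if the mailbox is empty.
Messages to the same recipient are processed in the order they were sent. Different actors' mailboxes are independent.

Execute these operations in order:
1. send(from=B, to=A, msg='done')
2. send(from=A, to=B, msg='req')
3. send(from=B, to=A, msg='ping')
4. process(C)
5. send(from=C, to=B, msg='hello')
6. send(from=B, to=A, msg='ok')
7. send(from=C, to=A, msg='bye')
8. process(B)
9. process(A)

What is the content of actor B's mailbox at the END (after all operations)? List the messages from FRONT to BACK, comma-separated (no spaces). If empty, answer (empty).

After 1 (send(from=B, to=A, msg='done')): A:[done] B:[] C:[]
After 2 (send(from=A, to=B, msg='req')): A:[done] B:[req] C:[]
After 3 (send(from=B, to=A, msg='ping')): A:[done,ping] B:[req] C:[]
After 4 (process(C)): A:[done,ping] B:[req] C:[]
After 5 (send(from=C, to=B, msg='hello')): A:[done,ping] B:[req,hello] C:[]
After 6 (send(from=B, to=A, msg='ok')): A:[done,ping,ok] B:[req,hello] C:[]
After 7 (send(from=C, to=A, msg='bye')): A:[done,ping,ok,bye] B:[req,hello] C:[]
After 8 (process(B)): A:[done,ping,ok,bye] B:[hello] C:[]
After 9 (process(A)): A:[ping,ok,bye] B:[hello] C:[]

Answer: hello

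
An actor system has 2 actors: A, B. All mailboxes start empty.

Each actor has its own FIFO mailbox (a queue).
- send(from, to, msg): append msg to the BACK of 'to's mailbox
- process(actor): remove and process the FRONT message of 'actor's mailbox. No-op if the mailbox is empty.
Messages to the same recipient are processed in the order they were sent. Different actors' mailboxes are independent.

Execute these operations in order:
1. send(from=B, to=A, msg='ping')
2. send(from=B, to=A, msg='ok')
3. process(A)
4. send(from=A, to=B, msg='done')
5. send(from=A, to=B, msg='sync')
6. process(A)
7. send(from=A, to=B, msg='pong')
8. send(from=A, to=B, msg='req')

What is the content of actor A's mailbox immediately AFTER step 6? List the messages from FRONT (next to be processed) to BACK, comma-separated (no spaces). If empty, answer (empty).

After 1 (send(from=B, to=A, msg='ping')): A:[ping] B:[]
After 2 (send(from=B, to=A, msg='ok')): A:[ping,ok] B:[]
After 3 (process(A)): A:[ok] B:[]
After 4 (send(from=A, to=B, msg='done')): A:[ok] B:[done]
After 5 (send(from=A, to=B, msg='sync')): A:[ok] B:[done,sync]
After 6 (process(A)): A:[] B:[done,sync]

(empty)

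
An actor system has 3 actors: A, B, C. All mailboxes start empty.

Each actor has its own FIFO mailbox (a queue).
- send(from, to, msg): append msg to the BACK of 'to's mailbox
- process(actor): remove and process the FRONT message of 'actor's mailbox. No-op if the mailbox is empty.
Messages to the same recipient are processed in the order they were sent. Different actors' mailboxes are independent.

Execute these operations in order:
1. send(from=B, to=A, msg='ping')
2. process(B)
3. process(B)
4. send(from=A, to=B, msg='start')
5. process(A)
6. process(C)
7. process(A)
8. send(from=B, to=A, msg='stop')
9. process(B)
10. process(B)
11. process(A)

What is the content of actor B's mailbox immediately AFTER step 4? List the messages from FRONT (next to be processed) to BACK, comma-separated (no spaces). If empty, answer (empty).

After 1 (send(from=B, to=A, msg='ping')): A:[ping] B:[] C:[]
After 2 (process(B)): A:[ping] B:[] C:[]
After 3 (process(B)): A:[ping] B:[] C:[]
After 4 (send(from=A, to=B, msg='start')): A:[ping] B:[start] C:[]

start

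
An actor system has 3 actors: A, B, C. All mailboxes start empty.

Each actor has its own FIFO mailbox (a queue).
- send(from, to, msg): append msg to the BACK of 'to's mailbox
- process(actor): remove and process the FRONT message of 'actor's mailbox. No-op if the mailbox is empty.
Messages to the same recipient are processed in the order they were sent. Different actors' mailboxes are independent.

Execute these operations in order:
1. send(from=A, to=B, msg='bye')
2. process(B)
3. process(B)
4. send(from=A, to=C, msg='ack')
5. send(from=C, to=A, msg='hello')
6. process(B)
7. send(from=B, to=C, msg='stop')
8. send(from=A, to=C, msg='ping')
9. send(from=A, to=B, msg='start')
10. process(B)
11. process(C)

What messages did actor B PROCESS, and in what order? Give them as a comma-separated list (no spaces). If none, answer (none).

After 1 (send(from=A, to=B, msg='bye')): A:[] B:[bye] C:[]
After 2 (process(B)): A:[] B:[] C:[]
After 3 (process(B)): A:[] B:[] C:[]
After 4 (send(from=A, to=C, msg='ack')): A:[] B:[] C:[ack]
After 5 (send(from=C, to=A, msg='hello')): A:[hello] B:[] C:[ack]
After 6 (process(B)): A:[hello] B:[] C:[ack]
After 7 (send(from=B, to=C, msg='stop')): A:[hello] B:[] C:[ack,stop]
After 8 (send(from=A, to=C, msg='ping')): A:[hello] B:[] C:[ack,stop,ping]
After 9 (send(from=A, to=B, msg='start')): A:[hello] B:[start] C:[ack,stop,ping]
After 10 (process(B)): A:[hello] B:[] C:[ack,stop,ping]
After 11 (process(C)): A:[hello] B:[] C:[stop,ping]

Answer: bye,start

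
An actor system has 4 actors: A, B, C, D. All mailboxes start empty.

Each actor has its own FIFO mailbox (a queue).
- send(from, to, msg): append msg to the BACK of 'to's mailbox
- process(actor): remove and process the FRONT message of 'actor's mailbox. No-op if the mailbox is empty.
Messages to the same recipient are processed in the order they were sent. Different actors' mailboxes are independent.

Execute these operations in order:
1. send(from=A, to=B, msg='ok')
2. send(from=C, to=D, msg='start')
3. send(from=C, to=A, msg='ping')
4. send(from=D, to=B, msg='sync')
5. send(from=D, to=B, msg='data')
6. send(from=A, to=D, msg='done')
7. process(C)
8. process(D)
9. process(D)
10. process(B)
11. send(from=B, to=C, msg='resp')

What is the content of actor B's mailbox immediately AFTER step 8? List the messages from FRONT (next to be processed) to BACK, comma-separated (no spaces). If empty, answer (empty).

After 1 (send(from=A, to=B, msg='ok')): A:[] B:[ok] C:[] D:[]
After 2 (send(from=C, to=D, msg='start')): A:[] B:[ok] C:[] D:[start]
After 3 (send(from=C, to=A, msg='ping')): A:[ping] B:[ok] C:[] D:[start]
After 4 (send(from=D, to=B, msg='sync')): A:[ping] B:[ok,sync] C:[] D:[start]
After 5 (send(from=D, to=B, msg='data')): A:[ping] B:[ok,sync,data] C:[] D:[start]
After 6 (send(from=A, to=D, msg='done')): A:[ping] B:[ok,sync,data] C:[] D:[start,done]
After 7 (process(C)): A:[ping] B:[ok,sync,data] C:[] D:[start,done]
After 8 (process(D)): A:[ping] B:[ok,sync,data] C:[] D:[done]

ok,sync,data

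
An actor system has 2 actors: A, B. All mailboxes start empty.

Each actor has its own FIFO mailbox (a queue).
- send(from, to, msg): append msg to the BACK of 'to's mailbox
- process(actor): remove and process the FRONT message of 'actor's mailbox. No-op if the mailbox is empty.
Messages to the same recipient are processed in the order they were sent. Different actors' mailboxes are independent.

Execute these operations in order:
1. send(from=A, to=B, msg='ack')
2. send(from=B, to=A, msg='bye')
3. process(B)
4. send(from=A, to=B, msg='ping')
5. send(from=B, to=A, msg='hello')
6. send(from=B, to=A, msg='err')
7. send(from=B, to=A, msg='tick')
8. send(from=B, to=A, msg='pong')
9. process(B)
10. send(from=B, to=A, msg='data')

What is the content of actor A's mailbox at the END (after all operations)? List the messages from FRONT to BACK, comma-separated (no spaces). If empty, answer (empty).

After 1 (send(from=A, to=B, msg='ack')): A:[] B:[ack]
After 2 (send(from=B, to=A, msg='bye')): A:[bye] B:[ack]
After 3 (process(B)): A:[bye] B:[]
After 4 (send(from=A, to=B, msg='ping')): A:[bye] B:[ping]
After 5 (send(from=B, to=A, msg='hello')): A:[bye,hello] B:[ping]
After 6 (send(from=B, to=A, msg='err')): A:[bye,hello,err] B:[ping]
After 7 (send(from=B, to=A, msg='tick')): A:[bye,hello,err,tick] B:[ping]
After 8 (send(from=B, to=A, msg='pong')): A:[bye,hello,err,tick,pong] B:[ping]
After 9 (process(B)): A:[bye,hello,err,tick,pong] B:[]
After 10 (send(from=B, to=A, msg='data')): A:[bye,hello,err,tick,pong,data] B:[]

Answer: bye,hello,err,tick,pong,data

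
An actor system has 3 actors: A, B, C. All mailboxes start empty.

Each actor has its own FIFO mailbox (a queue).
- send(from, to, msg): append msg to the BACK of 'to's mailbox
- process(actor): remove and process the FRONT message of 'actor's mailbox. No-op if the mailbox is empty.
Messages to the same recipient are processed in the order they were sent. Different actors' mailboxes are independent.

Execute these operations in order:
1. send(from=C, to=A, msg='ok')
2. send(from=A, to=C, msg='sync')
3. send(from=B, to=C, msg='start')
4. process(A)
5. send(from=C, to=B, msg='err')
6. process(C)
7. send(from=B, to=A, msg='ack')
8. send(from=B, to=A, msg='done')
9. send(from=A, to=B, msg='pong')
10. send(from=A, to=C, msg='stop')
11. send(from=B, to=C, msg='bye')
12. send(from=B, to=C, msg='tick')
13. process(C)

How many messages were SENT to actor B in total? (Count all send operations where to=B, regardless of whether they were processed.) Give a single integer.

Answer: 2

Derivation:
After 1 (send(from=C, to=A, msg='ok')): A:[ok] B:[] C:[]
After 2 (send(from=A, to=C, msg='sync')): A:[ok] B:[] C:[sync]
After 3 (send(from=B, to=C, msg='start')): A:[ok] B:[] C:[sync,start]
After 4 (process(A)): A:[] B:[] C:[sync,start]
After 5 (send(from=C, to=B, msg='err')): A:[] B:[err] C:[sync,start]
After 6 (process(C)): A:[] B:[err] C:[start]
After 7 (send(from=B, to=A, msg='ack')): A:[ack] B:[err] C:[start]
After 8 (send(from=B, to=A, msg='done')): A:[ack,done] B:[err] C:[start]
After 9 (send(from=A, to=B, msg='pong')): A:[ack,done] B:[err,pong] C:[start]
After 10 (send(from=A, to=C, msg='stop')): A:[ack,done] B:[err,pong] C:[start,stop]
After 11 (send(from=B, to=C, msg='bye')): A:[ack,done] B:[err,pong] C:[start,stop,bye]
After 12 (send(from=B, to=C, msg='tick')): A:[ack,done] B:[err,pong] C:[start,stop,bye,tick]
After 13 (process(C)): A:[ack,done] B:[err,pong] C:[stop,bye,tick]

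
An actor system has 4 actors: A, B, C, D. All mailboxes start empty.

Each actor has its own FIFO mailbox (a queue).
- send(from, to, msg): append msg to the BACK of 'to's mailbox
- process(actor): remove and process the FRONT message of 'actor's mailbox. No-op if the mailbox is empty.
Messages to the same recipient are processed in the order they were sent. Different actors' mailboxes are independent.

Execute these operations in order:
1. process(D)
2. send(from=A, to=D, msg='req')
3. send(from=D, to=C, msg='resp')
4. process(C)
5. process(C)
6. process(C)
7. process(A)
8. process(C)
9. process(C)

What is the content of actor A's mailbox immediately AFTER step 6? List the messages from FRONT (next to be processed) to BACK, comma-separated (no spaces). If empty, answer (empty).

After 1 (process(D)): A:[] B:[] C:[] D:[]
After 2 (send(from=A, to=D, msg='req')): A:[] B:[] C:[] D:[req]
After 3 (send(from=D, to=C, msg='resp')): A:[] B:[] C:[resp] D:[req]
After 4 (process(C)): A:[] B:[] C:[] D:[req]
After 5 (process(C)): A:[] B:[] C:[] D:[req]
After 6 (process(C)): A:[] B:[] C:[] D:[req]

(empty)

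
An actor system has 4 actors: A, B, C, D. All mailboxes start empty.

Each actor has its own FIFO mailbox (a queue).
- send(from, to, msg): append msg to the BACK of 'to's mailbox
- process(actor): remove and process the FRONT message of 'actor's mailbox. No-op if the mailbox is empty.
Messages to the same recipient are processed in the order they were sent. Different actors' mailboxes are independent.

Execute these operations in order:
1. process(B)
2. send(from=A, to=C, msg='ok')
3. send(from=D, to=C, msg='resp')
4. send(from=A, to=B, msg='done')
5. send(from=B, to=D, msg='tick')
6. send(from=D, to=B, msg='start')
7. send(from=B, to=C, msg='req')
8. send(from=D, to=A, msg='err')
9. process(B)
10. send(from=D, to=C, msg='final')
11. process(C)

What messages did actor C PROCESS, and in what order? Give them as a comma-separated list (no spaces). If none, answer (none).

After 1 (process(B)): A:[] B:[] C:[] D:[]
After 2 (send(from=A, to=C, msg='ok')): A:[] B:[] C:[ok] D:[]
After 3 (send(from=D, to=C, msg='resp')): A:[] B:[] C:[ok,resp] D:[]
After 4 (send(from=A, to=B, msg='done')): A:[] B:[done] C:[ok,resp] D:[]
After 5 (send(from=B, to=D, msg='tick')): A:[] B:[done] C:[ok,resp] D:[tick]
After 6 (send(from=D, to=B, msg='start')): A:[] B:[done,start] C:[ok,resp] D:[tick]
After 7 (send(from=B, to=C, msg='req')): A:[] B:[done,start] C:[ok,resp,req] D:[tick]
After 8 (send(from=D, to=A, msg='err')): A:[err] B:[done,start] C:[ok,resp,req] D:[tick]
After 9 (process(B)): A:[err] B:[start] C:[ok,resp,req] D:[tick]
After 10 (send(from=D, to=C, msg='final')): A:[err] B:[start] C:[ok,resp,req,final] D:[tick]
After 11 (process(C)): A:[err] B:[start] C:[resp,req,final] D:[tick]

Answer: ok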